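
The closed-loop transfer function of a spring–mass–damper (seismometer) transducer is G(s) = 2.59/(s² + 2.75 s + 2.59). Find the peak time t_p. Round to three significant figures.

Matching coefficients with s² + 2ζω_n s + ω_n² gives ω_n² = 2.59 ⇒ ω_n = 1.61 rad/s, and ζ = 2.75/(2ω_n) = 0.854.
ω_d = ω_n√(1−ζ²) = 0.836 rad/s. Then t_p = π/ω_d = 3.76 s.

t_p ≈ 3.76 s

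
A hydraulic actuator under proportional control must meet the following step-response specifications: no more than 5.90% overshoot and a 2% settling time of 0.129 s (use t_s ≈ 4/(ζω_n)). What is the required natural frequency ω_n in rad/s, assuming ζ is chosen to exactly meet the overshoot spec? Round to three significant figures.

ω_n ≈ 46.3 rad/s

ζ = −ln(OS)/√(π² + (ln OS)²). With OS = 0.0590, ln OS = −2.830 and ζ = 2.830/4.228 = 0.669.
Then ω_n = 4/(ζ t_s) = 4/(0.669 × 0.129) = 46.3 rad/s.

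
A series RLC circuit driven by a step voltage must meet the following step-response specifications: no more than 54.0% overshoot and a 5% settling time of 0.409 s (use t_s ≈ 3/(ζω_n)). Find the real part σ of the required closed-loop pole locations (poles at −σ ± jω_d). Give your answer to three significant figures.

The settling-time spec alone fixes σ = ζω_n = 3/t_s = 3/0.409 = 7.33.
(Overshoot then fixes ζ = 0.192 and hence ω_d = σ·√(1−ζ²)/ζ = 37.4 rad/s.)

σ ≈ 7.33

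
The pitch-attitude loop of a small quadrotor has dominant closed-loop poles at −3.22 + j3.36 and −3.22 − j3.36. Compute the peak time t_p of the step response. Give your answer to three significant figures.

t_p ≈ 0.935 s

t_p = π/ω_d with ω_d = 3.36 (the imaginary part), so t_p = 0.935 s.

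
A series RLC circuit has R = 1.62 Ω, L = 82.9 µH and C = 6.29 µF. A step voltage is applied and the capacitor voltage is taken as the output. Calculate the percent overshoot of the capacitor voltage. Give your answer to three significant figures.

For a series RLC circuit (capacitor voltage as output), ω_n = 1/√(LC) = 1/√(82.9 µH · 6.29 µF) = 43800 rad/s.
ζ = (R/2)·√(C/L) = (1.62/2)·√(6.29 µF/82.9 µH) = 0.223.
%OS = 100·exp(−πζ/√(1−ζ²)) = 48.7%.

%OS ≈ 48.7%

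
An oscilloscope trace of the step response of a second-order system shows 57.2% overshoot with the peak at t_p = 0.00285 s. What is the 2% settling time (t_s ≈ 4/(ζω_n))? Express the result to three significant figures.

t_s ≈ 0.0204 s

From the overshoot, ζ = −ln(OS)/√(π²+ln²(OS)) = 0.175.
From t_p = π/ω_d, ω_d = π/0.00285 = 1100 rad/s, so ω_n = ω_d/√(1−ζ²) = 1120 rad/s.
t_s ≈ 4/(ζω_n) = 4/(0.175·1120) = 0.0204 s.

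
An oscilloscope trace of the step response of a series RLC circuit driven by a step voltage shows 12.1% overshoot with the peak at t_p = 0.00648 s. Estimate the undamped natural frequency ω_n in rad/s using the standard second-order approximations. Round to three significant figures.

From the overshoot, ζ = −ln(OS)/√(π²+ln²(OS)) = 0.558.
From t_p = π/ω_d, ω_d = π/0.00648 = 485 rad/s, so ω_n = ω_d/√(1−ζ²) = 584 rad/s.

ω_n ≈ 584 rad/s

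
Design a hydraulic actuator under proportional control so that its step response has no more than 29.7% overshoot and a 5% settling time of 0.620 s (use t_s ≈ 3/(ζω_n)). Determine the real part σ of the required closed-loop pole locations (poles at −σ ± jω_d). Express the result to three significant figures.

The settling-time spec alone fixes σ = ζω_n = 3/t_s = 3/0.620 = 4.84.
(Overshoot then fixes ζ = 0.360 and hence ω_d = σ·√(1−ζ²)/ζ = 12.5 rad/s.)

σ ≈ 4.84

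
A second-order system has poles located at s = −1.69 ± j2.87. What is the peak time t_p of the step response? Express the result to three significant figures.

t_p ≈ 1.09 s

t_p = π/ω_d with ω_d = 2.87 (the imaginary part), so t_p = 1.09 s.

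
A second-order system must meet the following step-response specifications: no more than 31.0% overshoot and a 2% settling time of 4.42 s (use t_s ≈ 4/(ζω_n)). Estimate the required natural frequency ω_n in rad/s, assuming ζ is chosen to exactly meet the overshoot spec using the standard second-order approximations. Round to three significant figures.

ω_n ≈ 2.59 rad/s

From %OS = 100·exp(−πζ/√(1−ζ²)), invert to get ζ = −ln(OS)/√(π² + ln²(OS)) with OS = 0.310.
−ln 0.310 = 1.171, so ζ = 1.171/√(π² + 1.372) = 0.349.
From t_s ≈ 4/(ζω_n): ω_n = 4/(ζ·t_s) = 4/(0.349·4.42) = 2.59 rad/s.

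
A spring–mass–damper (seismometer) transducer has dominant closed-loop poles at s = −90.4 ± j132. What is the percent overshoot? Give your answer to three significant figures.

%OS ≈ 11.6%

|pole| = ω_n = √(90.4² + 132²) = 160 rad/s; ζ = cos θ = σ/ω_n = 0.565.
%OS = 100·exp(−πζ/√(1−ζ²)) = 11.6%.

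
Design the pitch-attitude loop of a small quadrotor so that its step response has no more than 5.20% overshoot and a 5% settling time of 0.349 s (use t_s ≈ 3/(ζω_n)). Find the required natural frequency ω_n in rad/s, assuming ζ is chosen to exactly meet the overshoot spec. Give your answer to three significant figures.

ω_n ≈ 12.5 rad/s

Inverting the overshoot relation: ζ = |ln 0.0520|/√(π² + ln²0.0520) = 0.685.
From t_s ≈ 3/(ζω_n): ω_n = 3/(ζ·t_s) = 3/(0.685·0.349) = 12.5 rad/s.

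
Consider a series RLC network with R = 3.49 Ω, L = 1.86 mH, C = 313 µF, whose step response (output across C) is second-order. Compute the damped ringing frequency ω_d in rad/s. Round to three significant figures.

ω_d ≈ 915 rad/s

For a series RLC circuit (capacitor voltage as output), ω_n = 1/√(LC) = 1/√(1.86 mH · 313 µF) = 1310 rad/s.
ζ = (R/2)·√(C/L) = (3.49/2)·√(313 µF/1.86 mH) = 0.716.
ω_d = 1310·√(1 − 0.716²) = 915 rad/s.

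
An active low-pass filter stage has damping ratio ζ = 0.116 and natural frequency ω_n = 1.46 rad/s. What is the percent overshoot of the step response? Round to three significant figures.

%OS ≈ 69.3%

For an underdamped second-order system, %OS = 100·exp(−πζ/√(1−ζ²)).
πζ/√(1−ζ²) = π·0.116/√(1−0.0135) = 0.3669, so %OS = 100·e^(−0.3669) = 69.3%.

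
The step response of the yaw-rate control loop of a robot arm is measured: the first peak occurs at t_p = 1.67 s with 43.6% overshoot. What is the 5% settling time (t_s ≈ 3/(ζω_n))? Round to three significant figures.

t_s ≈ 6.04 s

From the overshoot, ζ = −ln(OS)/√(π²+ln²(OS)) = 0.255.
From t_p = π/ω_d, ω_d = π/1.67 = 1.88 rad/s, so ω_n = ω_d/√(1−ζ²) = 1.95 rad/s.
t_s ≈ 3/(ζω_n) = 3/(0.255·1.95) = 6.04 s.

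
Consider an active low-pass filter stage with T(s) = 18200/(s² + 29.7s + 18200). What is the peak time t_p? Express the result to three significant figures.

t_p ≈ 0.0234 s

ω_n = √18200 = 135 rad/s; ζ = 29.7/(2·135) = 0.110.
The damped frequency ω_d = ω_n√(1−ζ²) = 134 rad/s. Then t_p = π/ω_d = 0.0234 s.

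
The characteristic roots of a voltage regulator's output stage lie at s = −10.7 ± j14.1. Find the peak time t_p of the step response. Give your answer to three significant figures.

t_p ≈ 0.223 s

t_p = π/ω_d with ω_d = 14.1 (the imaginary part), so t_p = 0.223 s.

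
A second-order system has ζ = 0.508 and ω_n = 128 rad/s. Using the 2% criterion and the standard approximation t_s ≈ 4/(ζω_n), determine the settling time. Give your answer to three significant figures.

t_s ≈ 0.0615 s

t_s ≈ 4/(ζω_n) = 4/(0.508 × 128) = 0.0615 s.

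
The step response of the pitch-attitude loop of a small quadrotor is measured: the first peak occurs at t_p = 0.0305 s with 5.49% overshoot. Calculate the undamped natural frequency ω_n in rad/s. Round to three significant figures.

From the overshoot, ζ = −ln(OS)/√(π²+ln²(OS)) = 0.679.
t_p = π/ω_d ⇒ ω_d = 103 rad/s; then ω_n = ω_d/√(1−ζ²) = 140 rad/s.

ω_n ≈ 140 rad/s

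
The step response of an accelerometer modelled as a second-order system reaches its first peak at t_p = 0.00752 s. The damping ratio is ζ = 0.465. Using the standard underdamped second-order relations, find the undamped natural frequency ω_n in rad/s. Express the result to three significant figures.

Peak time t_p = π/ω_d, so ω_d = π/t_p = π/0.00752 = 418 rad/s.
ω_n = ω_d/√(1−ζ²) = 418/√0.784 = 472 rad/s.

ω_n ≈ 472 rad/s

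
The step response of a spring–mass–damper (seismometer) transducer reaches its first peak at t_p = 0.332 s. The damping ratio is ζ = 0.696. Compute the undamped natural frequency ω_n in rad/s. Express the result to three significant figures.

ω_n ≈ 13.2 rad/s

Peak time t_p = π/ω_d, so ω_d = π/t_p = π/0.332 = 9.46 rad/s.
ω_n = ω_d/√(1−ζ²) = 9.46/√0.516 = 13.2 rad/s.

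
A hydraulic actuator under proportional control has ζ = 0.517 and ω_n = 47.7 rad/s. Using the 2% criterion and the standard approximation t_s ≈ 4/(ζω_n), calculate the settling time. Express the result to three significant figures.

t_s ≈ 0.162 s

t_s ≈ 4/(ζω_n) = 4/(0.517 × 47.7) = 0.162 s.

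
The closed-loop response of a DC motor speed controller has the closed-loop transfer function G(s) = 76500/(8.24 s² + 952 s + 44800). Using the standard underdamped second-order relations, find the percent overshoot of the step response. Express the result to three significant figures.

%OS ≈ 1.91%

Dividing through by 8.24: denominator becomes s² + 115.5 s + 5437.
So ω_n = √5437 = 73.7 rad/s and ζ = 115.5/(2·73.7) = 0.783.
%OS = 100 e^{−πζ/√(1−ζ²)} with ζ = 0.783 gives 1.91%.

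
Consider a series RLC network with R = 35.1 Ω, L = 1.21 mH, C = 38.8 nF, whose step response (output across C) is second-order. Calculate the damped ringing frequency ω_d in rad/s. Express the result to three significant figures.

For a series RLC circuit (capacitor voltage as output), ω_n = 1/√(LC) = 1/√(1.21 mH · 38.8 nF) = 146000 rad/s.
ζ = (R/2)·√(C/L) = (35.1/2)·√(38.8 nF/1.21 mH) = 0.0994.
The damped frequency ω_d = ω_n√(1−ζ²) = 145000 rad/s.

ω_d ≈ 145000 rad/s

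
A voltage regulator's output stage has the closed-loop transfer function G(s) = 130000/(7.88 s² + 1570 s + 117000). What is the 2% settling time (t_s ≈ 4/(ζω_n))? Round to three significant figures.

t_s ≈ 0.0402 s

Dividing through by 7.88: denominator becomes s² + 199.2 s + 14850.
So ω_n = √14850 = 122 rad/s and ζ = 199.2/(2·122) = 0.818.
t_s ≈ 4/(ζω_n) = 0.0402 s.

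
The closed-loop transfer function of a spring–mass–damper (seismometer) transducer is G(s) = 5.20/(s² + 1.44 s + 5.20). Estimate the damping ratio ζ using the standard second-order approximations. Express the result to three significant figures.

Comparing the denominator to s² + 2ζω_n s + ω_n²: ω_n = √5.20 = 2.28 rad/s, and 2ζω_n = 1.44 so ζ = 1.44/(2·2.28) = 0.316.

ζ ≈ 0.316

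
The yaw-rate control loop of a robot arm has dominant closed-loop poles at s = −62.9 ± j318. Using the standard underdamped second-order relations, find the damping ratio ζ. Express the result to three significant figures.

ζ ≈ 0.194

|pole| = ω_n = √(62.9² + 318²) = 324 rad/s; ζ = cos θ = σ/ω_n = 0.194.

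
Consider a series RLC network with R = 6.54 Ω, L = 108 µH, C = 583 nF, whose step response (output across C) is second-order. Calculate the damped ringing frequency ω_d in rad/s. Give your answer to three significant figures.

For a series RLC circuit (capacitor voltage as output), ω_n = 1/√(LC) = 1/√(108 µH · 583 nF) = 126000 rad/s.
ζ = (R/2)·√(C/L) = (6.54/2)·√(583 nF/108 µH) = 0.240.
ω_d = 126000·√(1 − 0.240²) = 122000 rad/s.

ω_d ≈ 122000 rad/s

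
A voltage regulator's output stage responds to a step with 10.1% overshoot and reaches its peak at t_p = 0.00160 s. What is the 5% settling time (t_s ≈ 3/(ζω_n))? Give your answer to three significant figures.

The overshoot fixes ζ = −ln(OS)/√(π²+ln²(OS)) = 0.589.
t_p = π/ω_d ⇒ ω_d = 1960 rad/s; then ω_n = ω_d/√(1−ζ²) = 2430 rad/s.
t_s ≈ 3/(ζω_n) = 3/(0.589·2430) = 0.00209 s.

t_s ≈ 0.00209 s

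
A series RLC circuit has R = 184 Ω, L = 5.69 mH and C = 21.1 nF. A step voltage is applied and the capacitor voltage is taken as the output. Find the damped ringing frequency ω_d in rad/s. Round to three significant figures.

ω_d ≈ 89800 rad/s

For a series RLC circuit (capacitor voltage as output), ω_n = 1/√(LC) = 1/√(5.69 mH · 21.1 nF) = 91300 rad/s.
ζ = (R/2)·√(C/L) = (184/2)·√(21.1 nF/5.69 mH) = 0.177.
The damped frequency ω_d = ω_n√(1−ζ²) = 89800 rad/s.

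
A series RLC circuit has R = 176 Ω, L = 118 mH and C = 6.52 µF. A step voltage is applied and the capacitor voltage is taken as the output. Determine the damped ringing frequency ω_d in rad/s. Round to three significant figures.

ω_d ≈ 862 rad/s

For a series RLC circuit (capacitor voltage as output), ω_n = 1/√(LC) = 1/√(118 mH · 6.52 µF) = 1140 rad/s.
ζ = (R/2)·√(C/L) = (176/2)·√(6.52 µF/118 mH) = 0.654.
The damped frequency ω_d = ω_n√(1−ζ²) = 862 rad/s.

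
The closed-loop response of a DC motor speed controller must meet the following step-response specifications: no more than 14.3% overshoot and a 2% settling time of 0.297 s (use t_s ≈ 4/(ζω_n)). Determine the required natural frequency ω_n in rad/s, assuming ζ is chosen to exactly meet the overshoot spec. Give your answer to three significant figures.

From %OS = 100·exp(−πζ/√(1−ζ²)), invert to get ζ = −ln(OS)/√(π² + ln²(OS)) with OS = 0.143.
−ln 0.143 = 1.945, so ζ = 1.945/√(π² + 3.783) = 0.526.
From t_s ≈ 4/(ζω_n): ω_n = 4/(ζ·t_s) = 4/(0.526·0.297) = 25.6 rad/s.

ω_n ≈ 25.6 rad/s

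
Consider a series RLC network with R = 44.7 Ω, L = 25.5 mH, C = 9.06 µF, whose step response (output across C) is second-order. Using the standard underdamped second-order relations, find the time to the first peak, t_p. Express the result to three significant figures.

t_p ≈ 0.00166 s

For a series RLC circuit (capacitor voltage as output), ω_n = 1/√(LC) = 1/√(25.5 mH · 9.06 µF) = 2080 rad/s.
ζ = (R/2)·√(C/L) = (44.7/2)·√(9.06 µF/25.5 mH) = 0.421.
ω_d = 2080·√(1 − 0.421²) = 1890 rad/s. t_p = π/ω_d = 0.00166 s.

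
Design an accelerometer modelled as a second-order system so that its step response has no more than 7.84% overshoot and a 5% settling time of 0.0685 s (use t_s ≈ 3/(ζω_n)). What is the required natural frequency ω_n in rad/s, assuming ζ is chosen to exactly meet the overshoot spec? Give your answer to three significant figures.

ζ = −ln(OS)/√(π² + (ln OS)²). With OS = 0.0784, ln OS = −2.546 and ζ = 2.546/4.044 = 0.630.
From t_s ≈ 3/(ζω_n): ω_n = 3/(ζ·t_s) = 3/(0.630·0.0685) = 69.6 rad/s.

ω_n ≈ 69.6 rad/s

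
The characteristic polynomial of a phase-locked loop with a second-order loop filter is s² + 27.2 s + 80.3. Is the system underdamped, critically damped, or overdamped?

a² − 4b = 420 > 0 (two distinct real roots); the system is overdamped.

overdamped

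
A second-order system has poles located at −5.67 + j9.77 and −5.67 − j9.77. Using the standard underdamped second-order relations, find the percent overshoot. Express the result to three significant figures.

|pole| = ω_n = √(5.67² + 9.77²) = 11.3 rad/s; ζ = cos θ = σ/ω_n = 0.502.
%OS = 100·exp(−πζ/√(1−ζ²)) = 16.2%.

%OS ≈ 16.2%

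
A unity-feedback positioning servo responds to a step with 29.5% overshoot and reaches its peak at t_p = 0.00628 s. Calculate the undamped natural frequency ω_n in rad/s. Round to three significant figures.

From the overshoot, ζ = −ln(OS)/√(π²+ln²(OS)) = 0.362.
From t_p = π/ω_d, ω_d = π/0.00628 = 500 rad/s, so ω_n = ω_d/√(1−ζ²) = 537 rad/s.

ω_n ≈ 537 rad/s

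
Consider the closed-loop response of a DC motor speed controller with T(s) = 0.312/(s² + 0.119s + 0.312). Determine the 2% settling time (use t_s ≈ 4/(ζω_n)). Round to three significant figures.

Comparing the denominator to s² + 2ζω_n s + ω_n²: ω_n = √0.312 = 0.559 rad/s, and 2ζω_n = 0.119 so ζ = 0.119/(2·0.559) = 0.107.
t_s ≈ 4/(ζω_n) = 4/(0.107·0.559) = 67.2 s.

t_s ≈ 67.2 s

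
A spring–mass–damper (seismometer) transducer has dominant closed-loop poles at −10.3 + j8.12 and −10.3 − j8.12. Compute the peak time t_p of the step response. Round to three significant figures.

t_p ≈ 0.387 s

t_p = π/ω_d with ω_d = 8.12 (the imaginary part), so t_p = 0.387 s.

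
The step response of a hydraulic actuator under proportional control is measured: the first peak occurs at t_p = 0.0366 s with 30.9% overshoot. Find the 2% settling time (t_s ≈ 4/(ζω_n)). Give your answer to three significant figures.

t_s ≈ 0.125 s

The overshoot fixes ζ = −ln(OS)/√(π²+ln²(OS)) = 0.350.
t_p = π/ω_d ⇒ ω_d = 85.8 rad/s; then ω_n = ω_d/√(1−ζ²) = 91.6 rad/s.
t_s ≈ 4/(ζω_n) = 4/(0.350·91.6) = 0.125 s.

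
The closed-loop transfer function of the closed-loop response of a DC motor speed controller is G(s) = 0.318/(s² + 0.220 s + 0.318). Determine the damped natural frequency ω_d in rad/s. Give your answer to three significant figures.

Comparing the denominator to s² + 2ζω_n s + ω_n²: ω_n = √0.318 = 0.564 rad/s, and 2ζω_n = 0.220 so ζ = 0.220/(2·0.564) = 0.195.
The damped frequency ω_d = ω_n√(1−ζ²) = 0.553 rad/s.

ω_d ≈ 0.553 rad/s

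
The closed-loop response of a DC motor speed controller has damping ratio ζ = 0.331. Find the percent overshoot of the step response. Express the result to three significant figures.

For an underdamped second-order system, %OS = 100·exp(−πζ/√(1−ζ²)).
πζ/√(1−ζ²) = π·0.331/√(1−0.110) = 1.102, so %OS = 100·e^(−1.102) = 33.2%.

%OS ≈ 33.2%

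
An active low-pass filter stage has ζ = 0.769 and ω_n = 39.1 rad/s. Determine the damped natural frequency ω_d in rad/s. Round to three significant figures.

ω_d ≈ 25.0 rad/s

ω_d = ω_n√(1−ζ²) = 39.1·√0.409 = 25.0 rad/s.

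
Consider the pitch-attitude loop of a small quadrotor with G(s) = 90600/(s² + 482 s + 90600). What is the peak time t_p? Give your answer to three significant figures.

t_p ≈ 0.0174 s

Matching coefficients with s² + 2ζω_n s + ω_n² gives ω_n² = 90600 ⇒ ω_n = 301 rad/s, and ζ = 482/(2ω_n) = 0.801.
ω_d = 301·√(1 − 0.801²) = 180 rad/s. Then t_p = π/ω_d = 0.0174 s.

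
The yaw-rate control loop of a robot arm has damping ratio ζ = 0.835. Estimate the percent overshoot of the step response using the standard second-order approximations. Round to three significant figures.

%OS ≈ 0.850%

For an underdamped second-order system, %OS = 100·exp(−πζ/√(1−ζ²)).
πζ/√(1−ζ²) = π·0.835/√(1−0.697) = 4.767, so %OS = 100·e^(−4.767) = 0.850%.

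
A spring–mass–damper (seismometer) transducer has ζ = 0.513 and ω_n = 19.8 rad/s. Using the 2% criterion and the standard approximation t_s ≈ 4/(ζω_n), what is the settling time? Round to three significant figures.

t_s ≈ 4/(ζω_n) = 4/(0.513 × 19.8) = 0.394 s.

t_s ≈ 0.394 s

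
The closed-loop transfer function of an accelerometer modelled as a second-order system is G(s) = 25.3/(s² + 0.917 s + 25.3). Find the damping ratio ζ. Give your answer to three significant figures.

ζ ≈ 0.0912

Matching coefficients with s² + 2ζω_n s + ω_n² gives ω_n² = 25.3 ⇒ ω_n = 5.03 rad/s, and ζ = 0.917/(2ω_n) = 0.0912.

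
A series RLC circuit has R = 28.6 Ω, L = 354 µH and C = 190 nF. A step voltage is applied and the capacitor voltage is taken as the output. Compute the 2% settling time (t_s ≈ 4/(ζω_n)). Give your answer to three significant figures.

t_s ≈ 0.0000990 s

For a series RLC circuit (capacitor voltage as output), ω_n = 1/√(LC) = 1/√(354 µH · 190 nF) = 122000 rad/s.
ζ = (R/2)·√(C/L) = (28.6/2)·√(190 nF/354 µH) = 0.331.
t_s ≈ 4/(ζω_n) = 0.0000990 s.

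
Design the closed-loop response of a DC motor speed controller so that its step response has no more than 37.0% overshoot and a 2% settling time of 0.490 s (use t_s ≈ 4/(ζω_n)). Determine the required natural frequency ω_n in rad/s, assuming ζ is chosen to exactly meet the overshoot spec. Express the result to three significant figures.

From %OS = 100·exp(−πζ/√(1−ζ²)), invert to get ζ = −ln(OS)/√(π² + ln²(OS)) with OS = 0.370.
−ln 0.370 = 0.9943, so ζ = 0.9943/√(π² + 0.9885) = 0.302.
From t_s ≈ 4/(ζω_n): ω_n = 4/(ζ·t_s) = 4/(0.302·0.490) = 27.1 rad/s.

ω_n ≈ 27.1 rad/s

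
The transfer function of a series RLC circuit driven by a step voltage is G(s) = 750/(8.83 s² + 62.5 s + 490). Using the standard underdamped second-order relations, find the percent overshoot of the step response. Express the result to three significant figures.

%OS ≈ 18.3%

Dividing through by 8.83: denominator becomes s² + 7.078 s + 55.49.
So ω_n = √55.49 = 7.45 rad/s and ζ = 7.078/(2·7.45) = 0.475.
%OS = 100 e^{−πζ/√(1−ζ²)} with ζ = 0.475 gives 18.3%.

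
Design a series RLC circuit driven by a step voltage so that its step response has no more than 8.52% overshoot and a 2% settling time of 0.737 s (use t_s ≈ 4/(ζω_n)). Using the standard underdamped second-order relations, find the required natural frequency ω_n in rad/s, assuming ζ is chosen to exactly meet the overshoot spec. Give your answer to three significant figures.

Inverting the overshoot relation: ζ = |ln 0.0852|/√(π² + ln²0.0852) = 0.617.
From t_s ≈ 4/(ζω_n): ω_n = 4/(ζ·t_s) = 4/(0.617·0.737) = 8.80 rad/s.

ω_n ≈ 8.80 rad/s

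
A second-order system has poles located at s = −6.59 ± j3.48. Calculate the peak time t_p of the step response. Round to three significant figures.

t_p ≈ 0.903 s

t_p = π/ω_d with ω_d = 3.48 (the imaginary part), so t_p = 0.903 s.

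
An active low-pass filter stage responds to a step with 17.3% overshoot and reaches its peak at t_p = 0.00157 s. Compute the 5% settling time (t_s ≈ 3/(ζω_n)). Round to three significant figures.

t_s ≈ 0.00268 s

ζ from %OS: ζ = |ln 0.173|/√(π²+ln²0.173) = 0.488.
From t_p = π/ω_d, ω_d = π/0.00157 = 2000 rad/s, so ω_n = ω_d/√(1−ζ²) = 2290 rad/s.
t_s ≈ 3/(ζω_n) = 3/(0.488·2290) = 0.00268 s.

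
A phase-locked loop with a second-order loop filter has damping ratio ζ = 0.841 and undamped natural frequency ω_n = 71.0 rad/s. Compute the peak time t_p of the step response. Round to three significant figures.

The damped frequency is ω_d = ω_n√(1−ζ²) = 71.0·√(1−0.707) = 38.4 rad/s.
Peak time t_p = π/ω_d = π/38.4 = 0.0818 s.

t_p ≈ 0.0818 s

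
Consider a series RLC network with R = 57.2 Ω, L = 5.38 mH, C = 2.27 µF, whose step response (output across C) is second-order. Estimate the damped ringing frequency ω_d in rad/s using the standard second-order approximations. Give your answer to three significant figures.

For a series RLC circuit (capacitor voltage as output), ω_n = 1/√(LC) = 1/√(5.38 mH · 2.27 µF) = 9050 rad/s.
ζ = (R/2)·√(C/L) = (57.2/2)·√(2.27 µF/5.38 mH) = 0.587.
ω_d = ω_n√(1−ζ²) = 7320 rad/s.

ω_d ≈ 7320 rad/s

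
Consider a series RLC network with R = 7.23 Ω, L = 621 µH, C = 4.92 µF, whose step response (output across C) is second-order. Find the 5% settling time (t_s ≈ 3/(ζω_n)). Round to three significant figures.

t_s ≈ 0.000515 s

For a series RLC circuit (capacitor voltage as output), ω_n = 1/√(LC) = 1/√(621 µH · 4.92 µF) = 18100 rad/s.
ζ = (R/2)·√(C/L) = (7.23/2)·√(4.92 µF/621 µH) = 0.322.
t_s ≈ 3/(ζω_n) = 0.000515 s.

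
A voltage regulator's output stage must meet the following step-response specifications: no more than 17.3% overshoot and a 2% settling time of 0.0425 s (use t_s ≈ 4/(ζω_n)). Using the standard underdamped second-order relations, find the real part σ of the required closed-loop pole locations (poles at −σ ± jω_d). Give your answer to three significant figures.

σ ≈ 94.1

The settling-time spec alone fixes σ = ζω_n = 4/t_s = 4/0.0425 = 94.1.
(Overshoot then fixes ζ = 0.488 and hence ω_d = σ·√(1−ζ²)/ζ = 169 rad/s.)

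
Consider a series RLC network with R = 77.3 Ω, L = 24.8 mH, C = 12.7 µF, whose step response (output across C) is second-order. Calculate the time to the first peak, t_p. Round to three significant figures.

t_p ≈ 0.00364 s

For a series RLC circuit (capacitor voltage as output), ω_n = 1/√(LC) = 1/√(24.8 mH · 12.7 µF) = 1780 rad/s.
ζ = (R/2)·√(C/L) = (77.3/2)·√(12.7 µF/24.8 mH) = 0.875.
The damped frequency ω_d = ω_n√(1−ζ²) = 864 rad/s. t_p = π/ω_d = 0.00364 s.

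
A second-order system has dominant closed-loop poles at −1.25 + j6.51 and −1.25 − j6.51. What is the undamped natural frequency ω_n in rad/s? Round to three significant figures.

|pole| = ω_n = √(1.25² + 6.51²) = 6.63 rad/s; ζ = cos θ = σ/ω_n = 0.189.

ω_n ≈ 6.63 rad/s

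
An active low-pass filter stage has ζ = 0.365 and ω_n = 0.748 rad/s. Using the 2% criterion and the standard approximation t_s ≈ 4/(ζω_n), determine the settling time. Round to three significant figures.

t_s ≈ 4/(ζω_n) = 4/(0.365 × 0.748) = 14.7 s.

t_s ≈ 14.7 s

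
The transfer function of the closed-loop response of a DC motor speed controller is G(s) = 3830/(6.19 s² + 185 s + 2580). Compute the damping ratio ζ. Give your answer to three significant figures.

Dividing through by 6.19: denominator becomes s² + 29.89 s + 416.8.
So ω_n = √416.8 = 20.4 rad/s and ζ = 29.89/(2·20.4) = 0.732.

ζ ≈ 0.732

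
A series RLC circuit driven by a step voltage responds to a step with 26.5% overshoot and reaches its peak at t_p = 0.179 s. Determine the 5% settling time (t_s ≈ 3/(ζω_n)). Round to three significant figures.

t_s ≈ 0.404 s

The overshoot fixes ζ = −ln(OS)/√(π²+ln²(OS)) = 0.389.
t_p = π/ω_d ⇒ ω_d = 17.6 rad/s; then ω_n = ω_d/√(1−ζ²) = 19.1 rad/s.
t_s ≈ 3/(ζω_n) = 3/(0.389·19.1) = 0.404 s.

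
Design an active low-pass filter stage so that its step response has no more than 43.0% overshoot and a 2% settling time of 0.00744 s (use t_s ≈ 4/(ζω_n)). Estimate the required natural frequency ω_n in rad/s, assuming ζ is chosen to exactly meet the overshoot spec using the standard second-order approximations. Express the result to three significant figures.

From %OS = 100·exp(−πζ/√(1−ζ²)), invert to get ζ = −ln(OS)/√(π² + ln²(OS)) with OS = 0.430.
−ln 0.430 = 0.8440, so ζ = 0.8440/√(π² + 0.7123) = 0.259.
From t_s ≈ 4/(ζω_n): ω_n = 4/(ζ·t_s) = 4/(0.259·0.00744) = 2070 rad/s.

ω_n ≈ 2070 rad/s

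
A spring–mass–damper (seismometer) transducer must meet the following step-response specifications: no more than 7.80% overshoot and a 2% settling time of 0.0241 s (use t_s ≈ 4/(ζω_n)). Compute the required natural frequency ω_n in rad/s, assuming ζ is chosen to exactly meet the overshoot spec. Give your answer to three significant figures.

ω_n ≈ 263 rad/s

From %OS = 100·exp(−πζ/√(1−ζ²)), invert to get ζ = −ln(OS)/√(π² + ln²(OS)) with OS = 0.0780.
−ln 0.0780 = 2.551, so ζ = 2.551/√(π² + 6.508) = 0.630.
From t_s ≈ 4/(ζω_n): ω_n = 4/(ζ·t_s) = 4/(0.630·0.0241) = 263 rad/s.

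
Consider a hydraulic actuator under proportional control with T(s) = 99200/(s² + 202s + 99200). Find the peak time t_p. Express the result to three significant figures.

Matching coefficients with s² + 2ζω_n s + ω_n² gives ω_n² = 99200 ⇒ ω_n = 315 rad/s, and ζ = 202/(2ω_n) = 0.321.
ω_d = ω_n√(1−ζ²) = 298 rad/s. Then t_p = π/ω_d = 0.0105 s.

t_p ≈ 0.0105 s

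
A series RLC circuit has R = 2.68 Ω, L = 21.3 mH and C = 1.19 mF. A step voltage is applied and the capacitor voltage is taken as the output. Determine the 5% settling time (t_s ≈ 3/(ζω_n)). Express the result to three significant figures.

t_s ≈ 0.0477 s

For a series RLC circuit (capacitor voltage as output), ω_n = 1/√(LC) = 1/√(21.3 mH · 1.19 mF) = 199 rad/s.
ζ = (R/2)·√(C/L) = (2.68/2)·√(1.19 mF/21.3 mH) = 0.317.
t_s ≈ 3/(ζω_n) = 0.0477 s.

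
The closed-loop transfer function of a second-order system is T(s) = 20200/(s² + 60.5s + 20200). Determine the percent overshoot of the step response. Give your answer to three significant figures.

ω_n = √20200 = 142 rad/s; ζ = 60.5/(2·142) = 0.213.
%OS = 100 e^{−πζ/√(1−ζ²)} with ζ = 0.213 gives 50.4%.

%OS ≈ 50.4%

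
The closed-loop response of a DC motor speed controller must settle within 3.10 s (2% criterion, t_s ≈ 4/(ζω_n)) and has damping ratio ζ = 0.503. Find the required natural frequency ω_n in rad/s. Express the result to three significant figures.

ω_n ≈ 2.57 rad/s

Rearranging t_s ≈ 4/(ζω_n) gives ω_n = 4/(ζ·t_s) = 4/(0.503 × 3.10) = 2.57 rad/s.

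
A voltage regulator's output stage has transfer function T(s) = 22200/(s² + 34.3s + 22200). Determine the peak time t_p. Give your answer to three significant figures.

t_p ≈ 0.0212 s

Comparing the denominator to s² + 2ζω_n s + ω_n²: ω_n = √22200 = 149 rad/s, and 2ζω_n = 34.3 so ζ = 34.3/(2·149) = 0.115.
The damped frequency ω_d = ω_n√(1−ζ²) = 148 rad/s. Then t_p = π/ω_d = 0.0212 s.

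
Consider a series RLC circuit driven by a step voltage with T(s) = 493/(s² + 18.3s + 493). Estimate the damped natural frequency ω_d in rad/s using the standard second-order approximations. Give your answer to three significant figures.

ω_d ≈ 20.2 rad/s

ω_n = √493 = 22.2 rad/s; ζ = 18.3/(2·22.2) = 0.412.
ω_d = ω_n√(1−ζ²) = 20.2 rad/s.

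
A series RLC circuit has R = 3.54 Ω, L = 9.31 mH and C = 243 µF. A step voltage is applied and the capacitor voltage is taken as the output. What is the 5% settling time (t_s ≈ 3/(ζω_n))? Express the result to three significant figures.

t_s ≈ 0.0158 s

For a series RLC circuit (capacitor voltage as output), ω_n = 1/√(LC) = 1/√(9.31 mH · 243 µF) = 665 rad/s.
ζ = (R/2)·√(C/L) = (3.54/2)·√(243 µF/9.31 mH) = 0.286.
t_s ≈ 3/(ζω_n) = 0.0158 s.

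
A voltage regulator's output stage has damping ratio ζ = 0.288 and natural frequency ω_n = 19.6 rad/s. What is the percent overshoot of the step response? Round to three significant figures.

%OS ≈ 38.9%

For an underdamped second-order system, %OS = 100·exp(−πζ/√(1−ζ²)).
πζ/√(1−ζ²) = π·0.288/√(1−0.0829) = 0.9448, so %OS = 100·e^(−0.9448) = 38.9%.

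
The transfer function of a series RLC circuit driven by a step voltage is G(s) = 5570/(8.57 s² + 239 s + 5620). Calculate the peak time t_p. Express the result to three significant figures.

Dividing through by 8.57: denominator becomes s² + 27.89 s + 655.8.
So ω_n = √655.8 = 25.6 rad/s and ζ = 27.89/(2·25.6) = 0.545.
The damped frequency ω_d = ω_n√(1−ζ²) = 21.5 rad/s. t_p = π/ω_d = 0.146 s.

t_p ≈ 0.146 s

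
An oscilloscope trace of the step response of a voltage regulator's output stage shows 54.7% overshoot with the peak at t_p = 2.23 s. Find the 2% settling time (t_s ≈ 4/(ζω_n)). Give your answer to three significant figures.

From the overshoot, ζ = −ln(OS)/√(π²+ln²(OS)) = 0.189.
t_p = π/ω_d ⇒ ω_d = 1.41 rad/s; then ω_n = ω_d/√(1−ζ²) = 1.43 rad/s.
t_s ≈ 4/(ζω_n) = 4/(0.189·1.43) = 14.8 s.

t_s ≈ 14.8 s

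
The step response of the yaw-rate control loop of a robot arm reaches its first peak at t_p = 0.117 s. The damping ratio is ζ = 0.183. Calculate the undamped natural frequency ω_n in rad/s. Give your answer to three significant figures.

Peak time t_p = π/ω_d, so ω_d = π/t_p = π/0.117 = 26.9 rad/s.
ω_n = ω_d/√(1−ζ²) = 26.9/√0.967 = 27.3 rad/s.

ω_n ≈ 27.3 rad/s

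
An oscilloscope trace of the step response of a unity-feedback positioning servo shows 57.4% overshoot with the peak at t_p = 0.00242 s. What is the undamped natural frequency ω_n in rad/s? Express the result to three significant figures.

ω_n ≈ 1320 rad/s

From the overshoot, ζ = −ln(OS)/√(π²+ln²(OS)) = 0.174.
t_p = π/ω_d ⇒ ω_d = 1300 rad/s; then ω_n = ω_d/√(1−ζ²) = 1320 rad/s.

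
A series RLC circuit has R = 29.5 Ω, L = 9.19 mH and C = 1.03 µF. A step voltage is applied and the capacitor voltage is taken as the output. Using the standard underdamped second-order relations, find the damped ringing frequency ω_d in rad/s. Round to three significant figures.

ω_d ≈ 10200 rad/s

For a series RLC circuit (capacitor voltage as output), ω_n = 1/√(LC) = 1/√(9.19 mH · 1.03 µF) = 10300 rad/s.
ζ = (R/2)·√(C/L) = (29.5/2)·√(1.03 µF/9.19 mH) = 0.156.
ω_d = ω_n√(1−ζ²) = 10200 rad/s.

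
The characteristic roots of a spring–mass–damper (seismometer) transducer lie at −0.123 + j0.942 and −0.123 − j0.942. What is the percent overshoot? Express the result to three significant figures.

The poles are at −σ ± jω_d with σ = 0.123 and ω_d = 0.942, so ω_n = √(σ²+ω_d²) = 0.950 rad/s and ζ = σ/ω_n = 0.129.
%OS = 100·exp(−πζ/√(1−ζ²)) = 66.4%.

%OS ≈ 66.4%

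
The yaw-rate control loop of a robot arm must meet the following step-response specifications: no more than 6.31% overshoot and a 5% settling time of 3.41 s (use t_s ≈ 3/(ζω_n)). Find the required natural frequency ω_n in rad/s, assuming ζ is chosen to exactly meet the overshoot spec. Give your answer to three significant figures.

ω_n ≈ 1.33 rad/s

Inverting the overshoot relation: ζ = |ln 0.0631|/√(π² + ln²0.0631) = 0.660.
From t_s ≈ 3/(ζω_n): ω_n = 3/(ζ·t_s) = 3/(0.660·3.41) = 1.33 rad/s.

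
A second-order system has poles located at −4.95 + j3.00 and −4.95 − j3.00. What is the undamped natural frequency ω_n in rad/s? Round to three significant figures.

ω_n ≈ 5.79 rad/s

The poles are at −σ ± jω_d with σ = 4.95 and ω_d = 3.00, so ω_n = √(σ²+ω_d²) = 5.79 rad/s and ζ = σ/ω_n = 0.855.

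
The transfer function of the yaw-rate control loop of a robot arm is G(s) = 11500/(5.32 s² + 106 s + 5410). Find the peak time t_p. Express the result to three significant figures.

Dividing through by 5.32: denominator becomes s² + 19.92 s + 1017.
So ω_n = √1017 = 31.9 rad/s and ζ = 19.92/(2·31.9) = 0.312.
The damped frequency ω_d = ω_n√(1−ζ²) = 30.3 rad/s. t_p = π/ω_d = 0.104 s.

t_p ≈ 0.104 s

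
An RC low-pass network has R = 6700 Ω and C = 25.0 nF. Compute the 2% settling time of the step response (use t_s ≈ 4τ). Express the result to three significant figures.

τ = RC = 6700 × 25.0 nF = 0.000168 s.
t_s ≈ 4τ = 0.000670 s.

t_s ≈ 0.000670 s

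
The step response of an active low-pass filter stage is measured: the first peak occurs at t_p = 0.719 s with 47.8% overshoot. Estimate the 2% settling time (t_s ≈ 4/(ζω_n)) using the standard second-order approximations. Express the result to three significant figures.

The overshoot fixes ζ = −ln(OS)/√(π²+ln²(OS)) = 0.229.
t_p = π/ω_d ⇒ ω_d = 4.37 rad/s; then ω_n = ω_d/√(1−ζ²) = 4.49 rad/s.
t_s ≈ 4/(ζω_n) = 4/(0.229·4.49) = 3.90 s.

t_s ≈ 3.90 s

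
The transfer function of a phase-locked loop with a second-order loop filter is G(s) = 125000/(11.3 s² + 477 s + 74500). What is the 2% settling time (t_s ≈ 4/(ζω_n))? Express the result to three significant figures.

t_s ≈ 0.190 s

Dividing through by 11.3: denominator becomes s² + 42.21 s + 6593.
So ω_n = √6593 = 81.2 rad/s and ζ = 42.21/(2·81.2) = 0.260.
t_s ≈ 4/(ζω_n) = 0.190 s.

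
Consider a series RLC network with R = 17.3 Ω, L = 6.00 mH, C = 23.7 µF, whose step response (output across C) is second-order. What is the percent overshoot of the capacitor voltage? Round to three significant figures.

%OS ≈ 13.1%

For a series RLC circuit (capacitor voltage as output), ω_n = 1/√(LC) = 1/√(6.00 mH · 23.7 µF) = 2650 rad/s.
ζ = (R/2)·√(C/L) = (17.3/2)·√(23.7 µF/6.00 mH) = 0.544.
%OS = 100 e^{−πζ/√(1−ζ²)} with ζ = 0.544 gives 13.1%.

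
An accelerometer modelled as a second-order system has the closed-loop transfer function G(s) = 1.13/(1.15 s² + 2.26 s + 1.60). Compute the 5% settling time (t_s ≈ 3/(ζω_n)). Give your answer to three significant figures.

Dividing through by 1.15: denominator becomes s² + 1.965 s + 1.391.
So ω_n = √1.391 = 1.18 rad/s and ζ = 1.965/(2·1.18) = 0.833.
t_s ≈ 3/(ζω_n) = 3.05 s.

t_s ≈ 3.05 s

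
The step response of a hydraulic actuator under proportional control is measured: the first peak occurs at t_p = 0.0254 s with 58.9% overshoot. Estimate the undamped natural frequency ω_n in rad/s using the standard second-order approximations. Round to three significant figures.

ω_n ≈ 125 rad/s

From the overshoot, ζ = −ln(OS)/√(π²+ln²(OS)) = 0.166.
From t_p = π/ω_d, ω_d = π/0.0254 = 124 rad/s, so ω_n = ω_d/√(1−ζ²) = 125 rad/s.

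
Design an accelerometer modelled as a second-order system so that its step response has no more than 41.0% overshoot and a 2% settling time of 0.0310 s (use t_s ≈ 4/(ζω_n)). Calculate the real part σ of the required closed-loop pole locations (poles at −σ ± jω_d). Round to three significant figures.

The settling-time spec alone fixes σ = ζω_n = 4/t_s = 4/0.0310 = 129.
(Overshoot then fixes ζ = 0.273 and hence ω_d = σ·√(1−ζ²)/ζ = 455 rad/s.)

σ ≈ 129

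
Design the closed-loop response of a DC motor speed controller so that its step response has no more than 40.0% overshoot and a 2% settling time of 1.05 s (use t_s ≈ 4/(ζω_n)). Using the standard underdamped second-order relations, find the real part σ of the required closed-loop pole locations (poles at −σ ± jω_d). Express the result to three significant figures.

The settling-time spec alone fixes σ = ζω_n = 4/t_s = 4/1.05 = 3.81.
(Overshoot then fixes ζ = 0.280 and hence ω_d = σ·√(1−ζ²)/ζ = 13.1 rad/s.)

σ ≈ 3.81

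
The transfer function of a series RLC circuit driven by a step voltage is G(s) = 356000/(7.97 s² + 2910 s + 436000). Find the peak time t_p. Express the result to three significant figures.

Dividing through by 7.97: denominator becomes s² + 365.1 s + 54710.
So ω_n = √54710 = 234 rad/s and ζ = 365.1/(2·234) = 0.781.
ω_d = 234·√(1 − 0.781²) = 146 rad/s. t_p = π/ω_d = 0.0215 s.

t_p ≈ 0.0215 s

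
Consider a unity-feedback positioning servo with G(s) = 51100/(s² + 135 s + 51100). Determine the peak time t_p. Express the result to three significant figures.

t_p ≈ 0.0146 s

Matching coefficients with s² + 2ζω_n s + ω_n² gives ω_n² = 51100 ⇒ ω_n = 226 rad/s, and ζ = 135/(2ω_n) = 0.299.
ω_d = 226·√(1 − 0.299²) = 216 rad/s. Then t_p = π/ω_d = 0.0146 s.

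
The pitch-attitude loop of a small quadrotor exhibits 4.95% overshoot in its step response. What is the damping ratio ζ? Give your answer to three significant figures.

ζ ≈ 0.691

Inverting the overshoot relation: ζ = |ln 0.0495|/√(π² + ln²0.0495) = 0.691.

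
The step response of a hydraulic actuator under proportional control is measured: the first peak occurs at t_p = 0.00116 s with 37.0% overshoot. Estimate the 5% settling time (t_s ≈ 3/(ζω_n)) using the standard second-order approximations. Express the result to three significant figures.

t_s ≈ 0.00350 s

From the overshoot, ζ = −ln(OS)/√(π²+ln²(OS)) = 0.302.
From t_p = π/ω_d, ω_d = π/0.00116 = 2710 rad/s, so ω_n = ω_d/√(1−ζ²) = 2840 rad/s.
t_s ≈ 3/(ζω_n) = 3/(0.302·2840) = 0.00350 s.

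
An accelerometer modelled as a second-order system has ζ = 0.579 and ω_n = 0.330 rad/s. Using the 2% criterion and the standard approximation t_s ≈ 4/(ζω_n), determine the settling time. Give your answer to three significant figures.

t_s ≈ 4/(ζω_n) = 4/(0.579 × 0.330) = 20.9 s.

t_s ≈ 20.9 s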